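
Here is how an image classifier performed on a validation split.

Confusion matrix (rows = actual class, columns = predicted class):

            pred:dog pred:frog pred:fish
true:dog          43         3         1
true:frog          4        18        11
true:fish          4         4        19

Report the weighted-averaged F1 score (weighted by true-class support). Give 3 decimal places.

Per-class F1 score (2·TP/(2·TP+FP+FN)):
  dog: TP=43, FP=4+4=8, FN=3+1=4 → 86/98 = 0.8776
  frog: TP=18, FP=3+4=7, FN=4+11=15 → 36/58 = 0.6207
  fish: TP=19, FP=1+11=12, FN=4+4=8 → 38/58 = 0.6552
Weighted-F1 score = Σ (supportᵢ/N)·F1 scoreᵢ with N=107: (47/107)·0.8776 + (33/107)·0.6207 + (27/107)·0.6552 = 0.742

0.742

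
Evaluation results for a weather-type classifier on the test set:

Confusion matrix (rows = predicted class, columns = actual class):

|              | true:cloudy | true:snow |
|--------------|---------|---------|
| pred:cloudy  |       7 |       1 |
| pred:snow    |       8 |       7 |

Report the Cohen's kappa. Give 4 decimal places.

0.2837

Observed agreement pₒ = trace/N = 14/23 = 0.60870
Expected agreement pₑ = Σ (rowᵢ·colᵢ)/N² = (15·8 + 8·15)/23² = 0.45369
κ = (pₒ − pₑ)/(1 − pₑ) = (0.60870 − 0.45369)/(1 − 0.45369) = 0.2837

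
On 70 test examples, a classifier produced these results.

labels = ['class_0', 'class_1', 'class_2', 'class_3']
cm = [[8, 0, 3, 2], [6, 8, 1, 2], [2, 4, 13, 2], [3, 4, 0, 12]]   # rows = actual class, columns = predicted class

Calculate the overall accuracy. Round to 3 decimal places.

Accuracy = trace / total = (8+8+13+12=41) / 70 = 41/70 = 0.586

0.586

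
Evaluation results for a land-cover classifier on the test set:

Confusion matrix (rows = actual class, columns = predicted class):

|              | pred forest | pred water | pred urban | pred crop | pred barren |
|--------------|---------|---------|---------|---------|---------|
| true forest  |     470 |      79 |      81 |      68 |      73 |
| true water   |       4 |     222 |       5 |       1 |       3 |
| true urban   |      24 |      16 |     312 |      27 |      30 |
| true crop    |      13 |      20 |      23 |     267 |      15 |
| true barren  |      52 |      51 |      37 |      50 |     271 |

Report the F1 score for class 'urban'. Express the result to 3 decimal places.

Take TP from the diagonal, FP from the rest of the 'urban' prediction marginal, FN from the rest of the 'urban' actual marginal.
F1 score = 2·TP/(2·TP+FP+FN).
urban: TP=312, FP=81+5+23+37=146, FN=24+16+27+30=97 → 624/867 = 0.7197

0.720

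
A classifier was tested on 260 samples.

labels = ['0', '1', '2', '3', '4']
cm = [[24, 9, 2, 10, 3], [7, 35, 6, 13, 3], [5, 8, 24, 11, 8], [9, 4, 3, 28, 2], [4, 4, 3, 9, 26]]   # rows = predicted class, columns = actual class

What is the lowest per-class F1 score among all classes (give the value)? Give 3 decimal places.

0.479

Per-class F1 score (2·TP/(2·TP+FP+FN)):
  0: TP=24, FP=9+2+10+3=24, FN=7+5+9+4=25 → 48/97 = 0.4948
  1: TP=35, FP=7+6+13+3=29, FN=9+8+4+4=25 → 70/124 = 0.5645
  2: TP=24, FP=5+8+11+8=32, FN=2+6+3+3=14 → 48/94 = 0.5106
  3: TP=28, FP=9+4+3+2=18, FN=10+13+11+9=43 → 56/117 = 0.4786
  4: TP=26, FP=4+4+3+9=20, FN=3+3+8+2=16 → 52/88 = 0.5909
Lowest is class '3' with F1 score = 0.479.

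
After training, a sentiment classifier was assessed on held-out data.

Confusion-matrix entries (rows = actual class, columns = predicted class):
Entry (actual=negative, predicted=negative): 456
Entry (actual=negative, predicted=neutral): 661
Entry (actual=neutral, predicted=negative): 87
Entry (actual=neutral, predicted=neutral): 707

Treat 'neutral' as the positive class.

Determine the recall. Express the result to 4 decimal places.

0.8904

Recall = TP/(TP+FN) = 707/(707+87) = 707/794 = 0.8904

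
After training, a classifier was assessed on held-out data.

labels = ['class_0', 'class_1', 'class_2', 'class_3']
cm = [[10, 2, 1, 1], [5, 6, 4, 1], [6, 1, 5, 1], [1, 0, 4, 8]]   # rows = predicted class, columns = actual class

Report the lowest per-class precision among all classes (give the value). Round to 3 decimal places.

0.375

Per-class precision (TP/(TP+FP)):
  class_0: TP=10, FP=2+1+1=4 → 10/14 = 0.7143
  class_1: TP=6, FP=5+4+1=10 → 6/16 = 0.3750
  class_2: TP=5, FP=6+1+1=8 → 5/13 = 0.3846
  class_3: TP=8, FP=1+0+4=5 → 8/13 = 0.6154
Lowest is class 'class_1' with precision = 0.375.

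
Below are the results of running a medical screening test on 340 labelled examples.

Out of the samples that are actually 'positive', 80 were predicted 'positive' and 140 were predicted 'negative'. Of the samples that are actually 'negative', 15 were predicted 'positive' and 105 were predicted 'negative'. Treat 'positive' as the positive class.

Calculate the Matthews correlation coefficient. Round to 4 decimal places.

MCC = (TP·TN − FP·FN) / √((TP+FP)(TP+FN)(TN+FP)(TN+FN))
Numerator = 80·105 − 15·140 = 6300
Denominator = √(95·220·120·245) = √614460000 = 24788.3037
MCC = 6300 / 24788.3037 = 0.2542

0.2542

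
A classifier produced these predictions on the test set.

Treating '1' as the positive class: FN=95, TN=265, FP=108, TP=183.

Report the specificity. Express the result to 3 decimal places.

0.710

Specificity = TN/(TN+FP) = 265/(265+108) = 0.710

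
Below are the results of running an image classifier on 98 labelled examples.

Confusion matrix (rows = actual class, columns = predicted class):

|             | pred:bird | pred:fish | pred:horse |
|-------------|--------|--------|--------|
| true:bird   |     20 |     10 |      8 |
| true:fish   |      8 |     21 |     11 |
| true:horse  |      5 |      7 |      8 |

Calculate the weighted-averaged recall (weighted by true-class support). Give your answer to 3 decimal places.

0.500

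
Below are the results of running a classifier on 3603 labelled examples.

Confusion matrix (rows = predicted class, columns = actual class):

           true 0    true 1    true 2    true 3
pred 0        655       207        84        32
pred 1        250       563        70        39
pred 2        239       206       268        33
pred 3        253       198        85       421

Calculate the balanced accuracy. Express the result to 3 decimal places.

0.570

Balanced accuracy = mean of per-class recall.
  0: recall = 655/1397 = 0.4689
  1: recall = 563/1174 = 0.4796
  2: recall = 268/507 = 0.5286
  3: recall = 421/525 = 0.8019
Mean = (0.4689 + 0.4796 + 0.5286 + 0.8019) / 4 = 0.570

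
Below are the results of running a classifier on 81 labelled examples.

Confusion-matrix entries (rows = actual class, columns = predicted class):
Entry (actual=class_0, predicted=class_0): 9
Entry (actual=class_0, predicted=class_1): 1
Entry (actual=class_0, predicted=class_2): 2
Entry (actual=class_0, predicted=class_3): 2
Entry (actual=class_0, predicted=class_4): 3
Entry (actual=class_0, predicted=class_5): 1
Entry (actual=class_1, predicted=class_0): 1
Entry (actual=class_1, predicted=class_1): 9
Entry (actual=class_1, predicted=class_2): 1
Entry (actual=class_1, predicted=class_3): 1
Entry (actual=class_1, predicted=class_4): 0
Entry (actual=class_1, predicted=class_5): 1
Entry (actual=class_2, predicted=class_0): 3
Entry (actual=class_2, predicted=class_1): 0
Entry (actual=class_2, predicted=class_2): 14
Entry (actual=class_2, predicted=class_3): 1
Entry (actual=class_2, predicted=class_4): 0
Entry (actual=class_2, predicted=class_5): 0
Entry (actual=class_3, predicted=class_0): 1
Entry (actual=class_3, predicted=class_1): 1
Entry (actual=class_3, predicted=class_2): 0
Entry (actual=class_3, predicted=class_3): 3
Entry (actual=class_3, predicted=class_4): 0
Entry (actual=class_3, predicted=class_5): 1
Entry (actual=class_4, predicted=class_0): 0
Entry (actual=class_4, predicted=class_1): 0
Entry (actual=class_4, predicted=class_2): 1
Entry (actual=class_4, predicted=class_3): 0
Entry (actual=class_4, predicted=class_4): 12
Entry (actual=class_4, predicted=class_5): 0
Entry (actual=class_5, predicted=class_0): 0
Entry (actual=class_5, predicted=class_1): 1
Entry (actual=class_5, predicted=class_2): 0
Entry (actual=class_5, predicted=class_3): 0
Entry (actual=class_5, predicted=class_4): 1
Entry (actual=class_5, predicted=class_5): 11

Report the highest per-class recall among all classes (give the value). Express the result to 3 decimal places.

0.923

Per-class recall (TP/(TP+FN)):
  class_0: TP=9, FN=1+2+2+3+1=9 → 9/18 = 0.5000
  class_1: TP=9, FN=1+1+1+0+1=4 → 9/13 = 0.6923
  class_2: TP=14, FN=3+0+1+0+0=4 → 14/18 = 0.7778
  class_3: TP=3, FN=1+1+0+0+1=3 → 3/6 = 0.5000
  class_4: TP=12, FN=0+0+1+0+0=1 → 12/13 = 0.9231
  class_5: TP=11, FN=0+1+0+0+1=2 → 11/13 = 0.8462
Highest is class 'class_4' with recall = 0.923.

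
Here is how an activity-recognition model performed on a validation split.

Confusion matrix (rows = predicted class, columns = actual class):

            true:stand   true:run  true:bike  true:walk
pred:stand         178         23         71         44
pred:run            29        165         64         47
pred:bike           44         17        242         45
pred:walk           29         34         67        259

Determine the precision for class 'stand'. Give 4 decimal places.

0.5633

precision = TP/(TP+FP).
stand: TP=178, FP=23+71+44=138 → 178/316 = 0.56329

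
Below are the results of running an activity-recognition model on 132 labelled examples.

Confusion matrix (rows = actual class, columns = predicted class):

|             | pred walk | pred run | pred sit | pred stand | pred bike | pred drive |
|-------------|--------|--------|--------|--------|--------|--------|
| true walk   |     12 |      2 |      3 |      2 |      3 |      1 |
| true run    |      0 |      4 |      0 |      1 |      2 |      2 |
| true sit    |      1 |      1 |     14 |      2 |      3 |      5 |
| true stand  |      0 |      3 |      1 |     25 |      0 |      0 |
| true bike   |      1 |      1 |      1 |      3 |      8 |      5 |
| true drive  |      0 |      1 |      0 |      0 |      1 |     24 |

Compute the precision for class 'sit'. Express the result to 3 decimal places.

precision = TP/(TP+FP).
sit: TP=14, FP=3+0+1+1+0=5 → 14/19 = 0.7368

0.737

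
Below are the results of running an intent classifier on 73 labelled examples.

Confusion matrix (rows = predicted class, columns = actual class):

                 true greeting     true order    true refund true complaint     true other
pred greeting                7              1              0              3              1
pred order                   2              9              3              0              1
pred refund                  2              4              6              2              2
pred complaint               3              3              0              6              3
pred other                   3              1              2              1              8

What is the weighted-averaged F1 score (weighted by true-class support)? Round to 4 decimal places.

0.4965

Per-class F1 score (2·TP/(2·TP+FP+FN)):
  greeting: TP=7, FP=1+0+3+1=5, FN=2+2+3+3=10 → 14/29 = 0.48276
  order: TP=9, FP=2+3+0+1=6, FN=1+4+3+1=9 → 18/33 = 0.54545
  refund: TP=6, FP=2+4+2+2=10, FN=0+3+0+2=5 → 12/27 = 0.44444
  complaint: TP=6, FP=3+3+0+3=9, FN=3+0+2+1=6 → 12/27 = 0.44444
  other: TP=8, FP=3+1+2+1=7, FN=1+1+2+3=7 → 16/30 = 0.53333
Weighted-F1 score = Σ (supportᵢ/N)·F1 scoreᵢ with N=73: (17/73)·0.48276 + (18/73)·0.54545 + (11/73)·0.44444 + (12/73)·0.44444 + (15/73)·0.53333 = 0.4965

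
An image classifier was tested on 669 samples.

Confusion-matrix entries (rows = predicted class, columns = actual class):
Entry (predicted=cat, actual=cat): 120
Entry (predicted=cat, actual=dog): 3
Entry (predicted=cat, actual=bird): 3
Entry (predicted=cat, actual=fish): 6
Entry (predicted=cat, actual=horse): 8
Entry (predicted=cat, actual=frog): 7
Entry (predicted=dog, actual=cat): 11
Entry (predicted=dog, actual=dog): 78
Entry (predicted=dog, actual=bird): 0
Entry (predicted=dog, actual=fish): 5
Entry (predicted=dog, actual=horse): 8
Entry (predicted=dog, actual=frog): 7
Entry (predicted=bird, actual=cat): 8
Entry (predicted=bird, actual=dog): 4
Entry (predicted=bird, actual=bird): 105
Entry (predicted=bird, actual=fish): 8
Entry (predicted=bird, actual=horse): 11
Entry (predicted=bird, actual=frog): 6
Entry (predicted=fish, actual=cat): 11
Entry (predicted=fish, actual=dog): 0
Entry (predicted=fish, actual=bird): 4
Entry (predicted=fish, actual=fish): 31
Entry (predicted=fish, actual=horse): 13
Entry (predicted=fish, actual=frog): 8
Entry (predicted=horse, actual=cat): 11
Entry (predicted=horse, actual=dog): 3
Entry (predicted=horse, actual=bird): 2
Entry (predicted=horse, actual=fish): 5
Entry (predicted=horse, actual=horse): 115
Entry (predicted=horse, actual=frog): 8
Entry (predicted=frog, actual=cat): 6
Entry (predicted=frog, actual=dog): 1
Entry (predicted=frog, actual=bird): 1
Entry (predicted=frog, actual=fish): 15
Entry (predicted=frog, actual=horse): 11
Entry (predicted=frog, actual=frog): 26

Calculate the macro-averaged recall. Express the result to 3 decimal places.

0.677

Per-class recall (TP/(TP+FN)):
  cat: TP=120, FN=11+8+11+11+6=47 → 120/167 = 0.7186
  dog: TP=78, FN=3+4+0+3+1=11 → 78/89 = 0.8764
  bird: TP=105, FN=3+0+4+2+1=10 → 105/115 = 0.9130
  fish: TP=31, FN=6+5+8+5+15=39 → 31/70 = 0.4429
  horse: TP=115, FN=8+8+11+13+11=51 → 115/166 = 0.6928
  frog: TP=26, FN=7+7+6+8+8=36 → 26/62 = 0.4194
Macro-recall = mean = (0.7186 + 0.8764 + 0.9130 + 0.4429 + 0.6928 + 0.4194) / 6 = 0.677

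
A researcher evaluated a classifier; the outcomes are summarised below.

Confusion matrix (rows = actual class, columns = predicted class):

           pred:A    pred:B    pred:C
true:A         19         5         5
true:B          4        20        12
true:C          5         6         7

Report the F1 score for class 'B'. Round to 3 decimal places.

F1 score = 2·TP/(2·TP+FP+FN).
B: TP=20, FP=5+6=11, FN=4+12=16 → 40/67 = 0.5970

0.597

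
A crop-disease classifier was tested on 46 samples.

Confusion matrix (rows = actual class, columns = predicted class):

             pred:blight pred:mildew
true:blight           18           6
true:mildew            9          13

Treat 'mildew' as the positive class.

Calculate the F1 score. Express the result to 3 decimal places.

0.634

Precision = TP/(TP+FP) = 13/19 = 0.6842
Recall = TP/(TP+FN) = 13/22 = 0.5909
F1 = 2·TP/(2·TP+FP+FN) = 26/41 = 0.634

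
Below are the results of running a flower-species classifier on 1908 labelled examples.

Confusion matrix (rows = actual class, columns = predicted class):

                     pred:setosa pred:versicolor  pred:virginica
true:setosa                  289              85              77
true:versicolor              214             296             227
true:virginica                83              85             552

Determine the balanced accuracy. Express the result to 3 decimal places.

0.603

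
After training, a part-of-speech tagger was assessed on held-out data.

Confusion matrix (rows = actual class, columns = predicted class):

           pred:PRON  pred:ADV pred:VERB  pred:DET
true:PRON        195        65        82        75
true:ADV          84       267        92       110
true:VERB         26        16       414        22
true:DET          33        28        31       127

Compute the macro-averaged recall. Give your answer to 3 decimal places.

Per-class recall (TP/(TP+FN)):
  PRON: TP=195, FN=65+82+75=222 → 195/417 = 0.4676
  ADV: TP=267, FN=84+92+110=286 → 267/553 = 0.4828
  VERB: TP=414, FN=26+16+22=64 → 414/478 = 0.8661
  DET: TP=127, FN=33+28+31=92 → 127/219 = 0.5799
Macro-recall = mean = (0.4676 + 0.4828 + 0.8661 + 0.5799) / 4 = 0.599

0.599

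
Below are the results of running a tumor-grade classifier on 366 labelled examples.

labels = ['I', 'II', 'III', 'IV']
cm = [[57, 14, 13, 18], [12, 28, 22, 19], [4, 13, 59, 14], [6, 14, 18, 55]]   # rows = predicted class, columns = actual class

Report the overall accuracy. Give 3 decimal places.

0.544

Accuracy = trace / total = (57+28+59+55=199) / 366 = 199/366 = 0.544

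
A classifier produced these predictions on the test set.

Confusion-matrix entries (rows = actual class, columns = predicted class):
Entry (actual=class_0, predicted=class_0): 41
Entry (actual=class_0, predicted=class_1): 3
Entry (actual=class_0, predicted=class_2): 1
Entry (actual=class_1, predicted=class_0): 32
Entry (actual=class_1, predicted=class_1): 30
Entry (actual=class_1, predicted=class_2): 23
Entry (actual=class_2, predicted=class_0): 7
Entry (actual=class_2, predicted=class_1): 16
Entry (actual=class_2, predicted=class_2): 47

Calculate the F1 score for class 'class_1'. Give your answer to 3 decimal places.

F1 score = 2·TP/(2·TP+FP+FN).
class_1: TP=30, FP=3+16=19, FN=32+23=55 → 60/134 = 0.4478

0.448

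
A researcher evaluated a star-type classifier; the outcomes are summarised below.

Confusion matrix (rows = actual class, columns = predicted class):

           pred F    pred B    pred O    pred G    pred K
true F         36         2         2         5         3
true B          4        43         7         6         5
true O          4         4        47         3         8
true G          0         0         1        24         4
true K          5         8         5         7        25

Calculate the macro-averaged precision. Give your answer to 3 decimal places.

Per-class precision (TP/(TP+FP)):
  F: TP=36, FP=4+4+0+5=13 → 36/49 = 0.7347
  B: TP=43, FP=2+4+0+8=14 → 43/57 = 0.7544
  O: TP=47, FP=2+7+1+5=15 → 47/62 = 0.7581
  G: TP=24, FP=5+6+3+7=21 → 24/45 = 0.5333
  K: TP=25, FP=3+5+8+4=20 → 25/45 = 0.5556
Macro-precision = mean = (0.7347 + 0.7544 + 0.7581 + 0.5333 + 0.5556) / 5 = 0.667

0.667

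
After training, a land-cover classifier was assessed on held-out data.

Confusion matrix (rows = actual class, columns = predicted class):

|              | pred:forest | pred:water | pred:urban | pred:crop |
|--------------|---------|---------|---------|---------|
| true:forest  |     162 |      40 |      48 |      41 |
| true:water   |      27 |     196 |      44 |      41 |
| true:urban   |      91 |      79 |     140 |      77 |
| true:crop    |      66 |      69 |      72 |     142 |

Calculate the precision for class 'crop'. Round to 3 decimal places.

0.472

One-vs-rest for 'crop': TP = diagonal; FP = other classes predicted 'crop'; FN = 'crop' predicted as other.
precision = TP/(TP+FP).
crop: TP=142, FP=41+41+77=159 → 142/301 = 0.4718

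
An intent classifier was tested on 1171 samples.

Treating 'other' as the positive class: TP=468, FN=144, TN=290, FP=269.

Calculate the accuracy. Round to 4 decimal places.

Accuracy = (TP+TN)/N = (468+290)/1171 = 0.6473

0.6473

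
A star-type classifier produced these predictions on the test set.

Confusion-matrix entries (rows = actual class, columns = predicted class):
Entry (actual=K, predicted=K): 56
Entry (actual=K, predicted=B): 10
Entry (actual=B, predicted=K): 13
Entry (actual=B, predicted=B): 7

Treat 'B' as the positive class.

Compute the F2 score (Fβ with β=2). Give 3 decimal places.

0.361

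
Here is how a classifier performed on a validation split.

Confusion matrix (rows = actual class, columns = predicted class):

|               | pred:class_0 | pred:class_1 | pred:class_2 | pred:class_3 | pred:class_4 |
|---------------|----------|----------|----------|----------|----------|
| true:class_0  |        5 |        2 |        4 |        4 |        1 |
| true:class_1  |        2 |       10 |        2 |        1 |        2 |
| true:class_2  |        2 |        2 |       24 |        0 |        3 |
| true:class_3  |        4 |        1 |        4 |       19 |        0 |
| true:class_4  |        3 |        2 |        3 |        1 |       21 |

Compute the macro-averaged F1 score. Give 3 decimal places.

Per-class F1 score (2·TP/(2·TP+FP+FN)):
  class_0: TP=5, FP=2+2+4+3=11, FN=2+4+4+1=11 → 10/32 = 0.3125
  class_1: TP=10, FP=2+2+1+2=7, FN=2+2+1+2=7 → 20/34 = 0.5882
  class_2: TP=24, FP=4+2+4+3=13, FN=2+2+0+3=7 → 48/68 = 0.7059
  class_3: TP=19, FP=4+1+0+1=6, FN=4+1+4+0=9 → 38/53 = 0.7170
  class_4: TP=21, FP=1+2+3+0=6, FN=3+2+3+1=9 → 42/57 = 0.7368
Macro-F1 score = mean = (0.3125 + 0.5882 + 0.7059 + 0.7170 + 0.7368) / 5 = 0.612

0.612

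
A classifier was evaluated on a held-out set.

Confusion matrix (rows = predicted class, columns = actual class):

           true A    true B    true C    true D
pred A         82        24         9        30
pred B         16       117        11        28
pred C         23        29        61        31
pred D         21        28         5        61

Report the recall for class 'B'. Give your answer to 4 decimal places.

Treat 'B' as positive and all other classes as negative.
recall = TP/(TP+FN).
B: TP=117, FN=24+29+28=81 → 117/198 = 0.59091

0.5909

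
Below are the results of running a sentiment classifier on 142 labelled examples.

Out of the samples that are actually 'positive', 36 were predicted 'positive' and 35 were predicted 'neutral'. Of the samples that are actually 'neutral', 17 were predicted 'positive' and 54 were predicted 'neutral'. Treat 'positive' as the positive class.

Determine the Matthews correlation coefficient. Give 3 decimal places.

0.277

MCC = (TP·TN − FP·FN) / √((TP+FP)(TP+FN)(TN+FP)(TN+FN))
Numerator = 36·54 − 17·35 = 1349
Denominator = √(53·71·71·89) = √23778397 = 4876.3098
MCC = 1349 / 4876.3098 = 0.277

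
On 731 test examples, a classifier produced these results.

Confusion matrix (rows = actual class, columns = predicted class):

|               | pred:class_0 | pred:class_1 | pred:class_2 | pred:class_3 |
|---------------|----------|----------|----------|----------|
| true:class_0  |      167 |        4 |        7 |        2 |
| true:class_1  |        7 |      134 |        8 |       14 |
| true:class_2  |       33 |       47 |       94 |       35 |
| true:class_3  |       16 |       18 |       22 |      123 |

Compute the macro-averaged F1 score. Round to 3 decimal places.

Per-class F1 score (2·TP/(2·TP+FP+FN)):
  class_0: TP=167, FP=7+33+16=56, FN=4+7+2=13 → 334/403 = 0.8288
  class_1: TP=134, FP=4+47+18=69, FN=7+8+14=29 → 268/366 = 0.7322
  class_2: TP=94, FP=7+8+22=37, FN=33+47+35=115 → 188/340 = 0.5529
  class_3: TP=123, FP=2+14+35=51, FN=16+18+22=56 → 246/353 = 0.6969
Macro-F1 score = mean = (0.8288 + 0.7322 + 0.5529 + 0.6969) / 4 = 0.703

0.703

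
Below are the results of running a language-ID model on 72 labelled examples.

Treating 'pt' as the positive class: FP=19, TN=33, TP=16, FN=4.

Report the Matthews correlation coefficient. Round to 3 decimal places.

0.389

MCC = (TP·TN − FP·FN) / √((TP+FP)(TP+FN)(TN+FP)(TN+FN))
Numerator = 16·33 − 19·4 = 452
Denominator = √(35·20·52·37) = √1346800 = 1160.5171
MCC = 452 / 1160.5171 = 0.389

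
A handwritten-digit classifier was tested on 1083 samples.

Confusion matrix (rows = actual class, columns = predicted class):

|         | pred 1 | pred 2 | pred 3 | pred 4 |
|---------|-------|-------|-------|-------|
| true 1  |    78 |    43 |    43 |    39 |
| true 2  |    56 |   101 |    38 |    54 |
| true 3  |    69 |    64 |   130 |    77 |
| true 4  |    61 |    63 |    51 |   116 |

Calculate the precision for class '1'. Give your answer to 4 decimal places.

0.2955

Take TP from the diagonal, FP from the rest of the '1' prediction marginal, FN from the rest of the '1' actual marginal.
precision = TP/(TP+FP).
1: TP=78, FP=56+69+61=186 → 78/264 = 0.29545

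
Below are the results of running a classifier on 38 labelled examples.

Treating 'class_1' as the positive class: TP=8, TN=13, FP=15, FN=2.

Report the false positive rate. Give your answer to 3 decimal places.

0.536

FPR = FP/(FP+TN) = 15/(15+13) = 0.536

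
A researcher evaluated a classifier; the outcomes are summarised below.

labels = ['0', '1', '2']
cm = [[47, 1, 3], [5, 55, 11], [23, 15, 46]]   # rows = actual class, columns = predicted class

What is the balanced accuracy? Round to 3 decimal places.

Balanced accuracy = mean of per-class recall.
  0: recall = 47/51 = 0.9216
  1: recall = 55/71 = 0.7746
  2: recall = 46/84 = 0.5476
Mean = (0.9216 + 0.7746 + 0.5476) / 3 = 0.748

0.748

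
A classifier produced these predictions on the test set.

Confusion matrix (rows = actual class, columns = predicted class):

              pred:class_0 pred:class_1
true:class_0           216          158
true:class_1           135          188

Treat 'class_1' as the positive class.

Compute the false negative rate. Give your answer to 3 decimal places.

0.418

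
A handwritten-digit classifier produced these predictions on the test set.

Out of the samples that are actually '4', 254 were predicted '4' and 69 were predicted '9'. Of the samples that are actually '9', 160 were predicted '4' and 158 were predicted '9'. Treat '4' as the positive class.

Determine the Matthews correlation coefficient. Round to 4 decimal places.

0.2961

MCC = (TP·TN − FP·FN) / √((TP+FP)(TP+FN)(TN+FP)(TN+FN))
Numerator = 254·158 − 160·69 = 29092
Denominator = √(414·323·318·227) = √9652856292 = 98248.9506
MCC = 29092 / 98248.9506 = 0.2961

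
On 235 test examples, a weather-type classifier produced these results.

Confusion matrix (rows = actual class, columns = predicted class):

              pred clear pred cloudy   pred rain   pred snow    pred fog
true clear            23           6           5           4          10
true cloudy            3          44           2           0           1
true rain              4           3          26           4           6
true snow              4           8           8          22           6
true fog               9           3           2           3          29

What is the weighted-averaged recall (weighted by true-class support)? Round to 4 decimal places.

0.6128

Per-class recall (TP/(TP+FN)):
  clear: TP=23, FN=6+5+4+10=25 → 23/48 = 0.47917
  cloudy: TP=44, FN=3+2+0+1=6 → 44/50 = 0.88000
  rain: TP=26, FN=4+3+4+6=17 → 26/43 = 0.60465
  snow: TP=22, FN=4+8+8+6=26 → 22/48 = 0.45833
  fog: TP=29, FN=9+3+2+3=17 → 29/46 = 0.63043
Weighted-recall = Σ (supportᵢ/N)·recallᵢ with N=235: (48/235)·0.47917 + (50/235)·0.88000 + (43/235)·0.60465 + (48/235)·0.45833 + (46/235)·0.63043 = 0.6128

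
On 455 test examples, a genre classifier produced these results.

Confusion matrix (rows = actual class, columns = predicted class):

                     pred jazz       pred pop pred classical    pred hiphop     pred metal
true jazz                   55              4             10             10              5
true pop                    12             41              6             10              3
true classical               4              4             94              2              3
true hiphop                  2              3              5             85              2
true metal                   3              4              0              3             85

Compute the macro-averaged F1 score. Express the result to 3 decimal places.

0.775

Per-class F1 score (2·TP/(2·TP+FP+FN)):
  jazz: TP=55, FP=12+4+2+3=21, FN=4+10+10+5=29 → 110/160 = 0.6875
  pop: TP=41, FP=4+4+3+4=15, FN=12+6+10+3=31 → 82/128 = 0.6406
  classical: TP=94, FP=10+6+5+0=21, FN=4+4+2+3=13 → 188/222 = 0.8468
  hiphop: TP=85, FP=10+10+2+3=25, FN=2+3+5+2=12 → 170/207 = 0.8213
  metal: TP=85, FP=5+3+3+2=13, FN=3+4+0+3=10 → 170/193 = 0.8808
Macro-F1 score = mean = (0.6875 + 0.6406 + 0.8468 + 0.8213 + 0.8808) / 5 = 0.775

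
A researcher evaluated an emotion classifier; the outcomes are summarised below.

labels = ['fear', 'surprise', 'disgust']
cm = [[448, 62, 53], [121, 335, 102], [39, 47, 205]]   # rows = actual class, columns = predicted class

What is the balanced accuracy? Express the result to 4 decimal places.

Balanced accuracy = mean of per-class recall.
  fear: recall = 448/563 = 0.79574
  surprise: recall = 335/558 = 0.60036
  disgust: recall = 205/291 = 0.70447
Mean = (0.79574 + 0.60036 + 0.70447) / 3 = 0.7002

0.7002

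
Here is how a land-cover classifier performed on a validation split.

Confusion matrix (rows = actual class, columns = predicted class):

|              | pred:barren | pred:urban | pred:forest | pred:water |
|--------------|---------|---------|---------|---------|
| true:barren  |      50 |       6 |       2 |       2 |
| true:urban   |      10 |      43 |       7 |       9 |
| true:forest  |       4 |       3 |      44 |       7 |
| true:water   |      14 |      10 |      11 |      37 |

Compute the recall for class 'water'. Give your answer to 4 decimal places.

0.5139

Take TP from the diagonal, FP from the rest of the 'water' prediction marginal, FN from the rest of the 'water' actual marginal.
recall = TP/(TP+FN).
water: TP=37, FN=14+10+11=35 → 37/72 = 0.51389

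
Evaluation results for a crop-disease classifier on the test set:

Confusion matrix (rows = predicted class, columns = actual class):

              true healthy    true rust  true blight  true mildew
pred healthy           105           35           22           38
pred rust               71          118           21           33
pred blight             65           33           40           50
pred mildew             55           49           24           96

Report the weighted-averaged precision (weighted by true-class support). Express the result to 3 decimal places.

0.451

Per-class precision (TP/(TP+FP)):
  healthy: TP=105, FP=35+22+38=95 → 105/200 = 0.5250
  rust: TP=118, FP=71+21+33=125 → 118/243 = 0.4856
  blight: TP=40, FP=65+33+50=148 → 40/188 = 0.2128
  mildew: TP=96, FP=55+49+24=128 → 96/224 = 0.4286
Weighted-precision = Σ (supportᵢ/N)·precisionᵢ with N=855: (296/855)·0.5250 + (235/855)·0.4856 + (107/855)·0.2128 + (217/855)·0.4286 = 0.451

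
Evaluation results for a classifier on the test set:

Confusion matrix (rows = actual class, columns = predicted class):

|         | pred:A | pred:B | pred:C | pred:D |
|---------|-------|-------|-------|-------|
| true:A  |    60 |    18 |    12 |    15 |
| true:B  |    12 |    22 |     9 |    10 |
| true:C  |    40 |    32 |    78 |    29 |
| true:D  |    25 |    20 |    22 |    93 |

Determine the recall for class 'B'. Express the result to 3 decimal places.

0.415

One-vs-rest for 'B': TP = diagonal; FP = other classes predicted 'B'; FN = 'B' predicted as other.
recall = TP/(TP+FN).
B: TP=22, FN=12+9+10=31 → 22/53 = 0.4151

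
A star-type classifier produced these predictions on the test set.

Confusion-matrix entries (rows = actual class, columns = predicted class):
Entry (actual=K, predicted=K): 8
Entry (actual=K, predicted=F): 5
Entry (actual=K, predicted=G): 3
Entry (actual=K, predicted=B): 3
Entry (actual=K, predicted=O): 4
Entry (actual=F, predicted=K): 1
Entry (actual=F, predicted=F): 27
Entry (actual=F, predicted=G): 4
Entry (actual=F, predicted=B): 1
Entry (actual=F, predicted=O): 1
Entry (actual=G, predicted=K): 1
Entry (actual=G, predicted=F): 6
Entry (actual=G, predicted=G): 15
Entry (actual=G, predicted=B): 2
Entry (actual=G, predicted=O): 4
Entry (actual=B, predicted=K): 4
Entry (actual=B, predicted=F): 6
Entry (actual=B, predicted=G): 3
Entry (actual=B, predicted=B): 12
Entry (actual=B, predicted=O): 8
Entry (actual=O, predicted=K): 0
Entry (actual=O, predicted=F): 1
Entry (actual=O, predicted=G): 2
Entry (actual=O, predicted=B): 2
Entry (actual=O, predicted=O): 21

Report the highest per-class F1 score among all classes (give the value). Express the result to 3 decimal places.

Per-class F1 score (2·TP/(2·TP+FP+FN)):
  K: TP=8, FP=1+1+4+0=6, FN=5+3+3+4=15 → 16/37 = 0.4324
  F: TP=27, FP=5+6+6+1=18, FN=1+4+1+1=7 → 54/79 = 0.6835
  G: TP=15, FP=3+4+3+2=12, FN=1+6+2+4=13 → 30/55 = 0.5455
  B: TP=12, FP=3+1+2+2=8, FN=4+6+3+8=21 → 24/53 = 0.4528
  O: TP=21, FP=4+1+4+8=17, FN=0+1+2+2=5 → 42/64 = 0.6563
Highest is class 'F' with F1 score = 0.684.

0.684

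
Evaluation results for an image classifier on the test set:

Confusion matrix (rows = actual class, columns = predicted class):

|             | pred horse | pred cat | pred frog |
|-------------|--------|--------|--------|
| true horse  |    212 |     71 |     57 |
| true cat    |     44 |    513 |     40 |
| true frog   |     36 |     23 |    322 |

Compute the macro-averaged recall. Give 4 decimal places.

Per-class recall (TP/(TP+FN)):
  horse: TP=212, FN=71+57=128 → 212/340 = 0.62353
  cat: TP=513, FN=44+40=84 → 513/597 = 0.85930
  frog: TP=322, FN=36+23=59 → 322/381 = 0.84514
Macro-recall = mean = (0.62353 + 0.85930 + 0.84514) / 3 = 0.7760

0.7760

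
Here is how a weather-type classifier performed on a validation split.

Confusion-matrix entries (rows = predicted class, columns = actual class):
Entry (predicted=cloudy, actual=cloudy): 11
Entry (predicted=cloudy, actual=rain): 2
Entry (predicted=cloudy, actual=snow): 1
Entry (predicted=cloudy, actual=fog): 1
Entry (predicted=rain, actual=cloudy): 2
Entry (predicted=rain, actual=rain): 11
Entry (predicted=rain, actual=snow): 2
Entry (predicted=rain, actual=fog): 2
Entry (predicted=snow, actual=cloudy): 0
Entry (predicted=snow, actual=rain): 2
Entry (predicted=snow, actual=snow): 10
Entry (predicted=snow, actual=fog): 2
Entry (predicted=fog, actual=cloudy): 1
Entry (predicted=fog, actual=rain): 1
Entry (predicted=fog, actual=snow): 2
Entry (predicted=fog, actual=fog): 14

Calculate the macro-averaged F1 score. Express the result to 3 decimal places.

0.718

Per-class F1 score (2·TP/(2·TP+FP+FN)):
  cloudy: TP=11, FP=2+1+1=4, FN=2+0+1=3 → 22/29 = 0.7586
  rain: TP=11, FP=2+2+2=6, FN=2+2+1=5 → 22/33 = 0.6667
  snow: TP=10, FP=0+2+2=4, FN=1+2+2=5 → 20/29 = 0.6897
  fog: TP=14, FP=1+1+2=4, FN=1+2+2=5 → 28/37 = 0.7568
Macro-F1 score = mean = (0.7586 + 0.6667 + 0.6897 + 0.7568) / 4 = 0.718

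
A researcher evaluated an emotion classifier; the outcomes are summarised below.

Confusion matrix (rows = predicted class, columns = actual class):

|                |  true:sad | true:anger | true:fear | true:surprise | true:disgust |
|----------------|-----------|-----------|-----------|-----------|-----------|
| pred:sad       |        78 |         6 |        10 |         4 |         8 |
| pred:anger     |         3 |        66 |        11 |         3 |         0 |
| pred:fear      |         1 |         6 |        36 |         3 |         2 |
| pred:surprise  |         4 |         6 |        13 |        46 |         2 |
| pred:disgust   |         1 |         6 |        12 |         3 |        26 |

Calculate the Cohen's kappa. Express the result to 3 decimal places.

Observed agreement pₒ = trace/N = 252/356 = 0.7079
Expected agreement pₑ = Σ (rowᵢ·colᵢ)/N² = (87·106 + 90·83 + 82·48 + 59·71 + 38·48)/356² = 0.2102
κ = (pₒ − pₑ)/(1 − pₑ) = (0.7079 − 0.2102)/(1 − 0.2102) = 0.630

0.630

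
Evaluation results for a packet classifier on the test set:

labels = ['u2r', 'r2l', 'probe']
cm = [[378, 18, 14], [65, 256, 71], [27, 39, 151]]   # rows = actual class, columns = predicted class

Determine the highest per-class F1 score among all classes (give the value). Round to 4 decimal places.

0.8591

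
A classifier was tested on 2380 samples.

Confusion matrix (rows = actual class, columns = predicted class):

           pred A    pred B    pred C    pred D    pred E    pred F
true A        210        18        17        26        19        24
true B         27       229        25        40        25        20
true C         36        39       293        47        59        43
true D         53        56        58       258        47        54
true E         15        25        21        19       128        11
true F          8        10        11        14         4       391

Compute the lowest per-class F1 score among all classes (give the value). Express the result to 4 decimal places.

Per-class F1 score (2·TP/(2·TP+FP+FN)):
  A: TP=210, FP=27+36+53+15+8=139, FN=18+17+26+19+24=104 → 420/663 = 0.63348
  B: TP=229, FP=18+39+56+25+10=148, FN=27+25+40+25+20=137 → 458/743 = 0.61642
  C: TP=293, FP=17+25+58+21+11=132, FN=36+39+47+59+43=224 → 586/942 = 0.62208
  D: TP=258, FP=26+40+47+19+14=146, FN=53+56+58+47+54=268 → 516/930 = 0.55484
  E: TP=128, FP=19+25+59+47+4=154, FN=15+25+21+19+11=91 → 256/501 = 0.51098
  F: TP=391, FP=24+20+43+54+11=152, FN=8+10+11+14+4=47 → 782/981 = 0.79715
Lowest is class 'E' with F1 score = 0.5110.

0.5110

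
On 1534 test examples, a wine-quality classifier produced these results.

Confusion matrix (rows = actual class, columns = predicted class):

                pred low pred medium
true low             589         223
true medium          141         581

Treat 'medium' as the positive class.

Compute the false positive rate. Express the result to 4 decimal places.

FPR = FP/(FP+TN) = 223/(223+589) = 0.2746

0.2746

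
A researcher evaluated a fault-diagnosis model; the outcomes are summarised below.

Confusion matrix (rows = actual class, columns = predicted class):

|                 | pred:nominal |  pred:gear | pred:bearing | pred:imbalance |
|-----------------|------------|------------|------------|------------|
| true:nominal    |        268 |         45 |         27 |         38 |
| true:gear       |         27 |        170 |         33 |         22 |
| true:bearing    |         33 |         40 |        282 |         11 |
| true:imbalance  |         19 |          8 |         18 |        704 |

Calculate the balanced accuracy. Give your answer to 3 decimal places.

0.774

Balanced accuracy = mean of per-class recall.
  nominal: recall = 268/378 = 0.7090
  gear: recall = 170/252 = 0.6746
  bearing: recall = 282/366 = 0.7705
  imbalance: recall = 704/749 = 0.9399
Mean = (0.7090 + 0.6746 + 0.7705 + 0.9399) / 4 = 0.774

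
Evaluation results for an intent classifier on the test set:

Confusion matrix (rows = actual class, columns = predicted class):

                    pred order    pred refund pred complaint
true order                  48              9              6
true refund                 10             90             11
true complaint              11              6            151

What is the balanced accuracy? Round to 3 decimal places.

Balanced accuracy = mean of per-class recall.
  order: recall = 48/63 = 0.7619
  refund: recall = 90/111 = 0.8108
  complaint: recall = 151/168 = 0.8988
Mean = (0.7619 + 0.8108 + 0.8988) / 3 = 0.824

0.824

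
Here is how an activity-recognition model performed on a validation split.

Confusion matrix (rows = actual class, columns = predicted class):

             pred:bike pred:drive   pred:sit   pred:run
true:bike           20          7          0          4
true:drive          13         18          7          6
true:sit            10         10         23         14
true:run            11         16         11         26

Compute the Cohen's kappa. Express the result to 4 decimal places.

0.2623

Observed agreement pₒ = trace/N = 87/196 = 0.44388
Expected agreement pₑ = Σ (rowᵢ·colᵢ)/N² = (31·54 + 44·51 + 57·41 + 64·50)/196² = 0.24612
κ = (pₒ − pₑ)/(1 − pₑ) = (0.44388 − 0.24612)/(1 − 0.24612) = 0.2623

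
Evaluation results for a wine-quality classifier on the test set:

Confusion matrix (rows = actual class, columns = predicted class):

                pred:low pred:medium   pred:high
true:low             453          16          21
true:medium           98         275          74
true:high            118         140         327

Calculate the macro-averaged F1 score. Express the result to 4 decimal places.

Per-class F1 score (2·TP/(2·TP+FP+FN)):
  low: TP=453, FP=98+118=216, FN=16+21=37 → 906/1159 = 0.78171
  medium: TP=275, FP=16+140=156, FN=98+74=172 → 550/878 = 0.62642
  high: TP=327, FP=21+74=95, FN=118+140=258 → 654/1007 = 0.64945
Macro-F1 score = mean = (0.78171 + 0.62642 + 0.64945) / 3 = 0.6859

0.6859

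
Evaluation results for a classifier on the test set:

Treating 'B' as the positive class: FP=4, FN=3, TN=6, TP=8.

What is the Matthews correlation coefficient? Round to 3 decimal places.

MCC = (TP·TN − FP·FN) / √((TP+FP)(TP+FN)(TN+FP)(TN+FN))
Numerator = 8·6 − 4·3 = 36
Denominator = √(12·11·10·9) = √11880 = 108.9954
MCC = 36 / 108.9954 = 0.330

0.330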